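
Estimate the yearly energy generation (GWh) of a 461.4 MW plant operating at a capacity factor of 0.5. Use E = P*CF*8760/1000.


E = 461.4 * 0.5 * 8760 / 1000 = 2020.9320 GWh


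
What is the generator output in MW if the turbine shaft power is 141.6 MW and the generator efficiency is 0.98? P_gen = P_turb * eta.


P_gen = 141.6 * 0.98 = 138.7680 MW


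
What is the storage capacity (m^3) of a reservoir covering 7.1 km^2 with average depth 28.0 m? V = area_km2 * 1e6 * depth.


V = 7.1 * 1e6 * 28.0 = 1.9880e+08 m^3


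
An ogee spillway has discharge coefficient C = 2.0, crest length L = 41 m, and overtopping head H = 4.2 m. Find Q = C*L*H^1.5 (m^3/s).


Q = 2.0 * 41 * 4.2^1.5 = 705.8100 m^3/s


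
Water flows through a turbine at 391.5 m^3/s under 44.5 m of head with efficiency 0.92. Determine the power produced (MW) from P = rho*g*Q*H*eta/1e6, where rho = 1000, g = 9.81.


P = 1000 * 9.81 * 391.5 * 44.5 * 0.92 / 1e6 = 157.2348 MW


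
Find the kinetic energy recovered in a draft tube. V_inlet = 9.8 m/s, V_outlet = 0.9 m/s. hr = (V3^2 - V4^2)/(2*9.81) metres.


hr = (9.8^2 - 0.9^2) / (2*9.81) = 4.8537 m


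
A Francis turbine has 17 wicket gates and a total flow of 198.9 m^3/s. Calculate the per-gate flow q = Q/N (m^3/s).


q = 198.9 / 17 = 11.7000 m^3/s


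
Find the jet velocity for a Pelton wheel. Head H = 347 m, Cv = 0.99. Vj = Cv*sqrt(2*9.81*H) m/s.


Vj = 0.99 * sqrt(2*9.81*347) = 81.6863 m/s


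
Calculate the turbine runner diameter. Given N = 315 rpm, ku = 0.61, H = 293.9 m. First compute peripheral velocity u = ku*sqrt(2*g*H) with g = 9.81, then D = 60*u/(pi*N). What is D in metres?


u = 0.61 * sqrt(2*9.81*293.9) = 46.3211 m/s
D = 60 * 46.3211 / (pi * 315) = 2.8085 m


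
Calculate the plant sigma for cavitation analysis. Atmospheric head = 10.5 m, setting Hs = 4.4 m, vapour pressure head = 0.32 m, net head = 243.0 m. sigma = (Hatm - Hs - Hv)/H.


sigma = (10.5 - 4.4 - 0.32) / 243.0 = 0.0238


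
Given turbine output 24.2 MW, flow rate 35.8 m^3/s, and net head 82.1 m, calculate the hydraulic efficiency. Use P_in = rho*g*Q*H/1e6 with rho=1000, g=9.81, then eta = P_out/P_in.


P_in = 1000 * 9.81 * 35.8 * 82.1 / 1e6 = 28.8334 MW
eta = 24.2 / 28.8334 = 0.8393


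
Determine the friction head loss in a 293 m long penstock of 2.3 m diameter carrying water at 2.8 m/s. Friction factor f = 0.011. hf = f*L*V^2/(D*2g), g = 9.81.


hf = 0.011 * 293 * 2.8^2 / (2.3 * 2 * 9.81) = 0.5600 m


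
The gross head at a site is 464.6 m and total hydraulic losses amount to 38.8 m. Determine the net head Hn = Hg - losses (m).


Hn = 464.6 - 38.8 = 425.8000 m


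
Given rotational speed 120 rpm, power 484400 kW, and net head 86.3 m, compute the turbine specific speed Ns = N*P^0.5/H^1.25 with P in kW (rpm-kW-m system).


Ns = 120 * 484400^0.5 / 86.3^1.25 = 317.5191


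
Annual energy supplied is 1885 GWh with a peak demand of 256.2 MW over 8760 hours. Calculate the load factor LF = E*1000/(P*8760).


LF = 1885 * 1000 / (256.2 * 8760) = 0.8399


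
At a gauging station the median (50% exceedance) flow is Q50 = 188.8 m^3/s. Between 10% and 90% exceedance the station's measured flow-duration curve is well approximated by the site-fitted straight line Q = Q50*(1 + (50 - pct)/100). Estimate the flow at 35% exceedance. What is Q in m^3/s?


Q = 188.8 * (1 + (50 - 35)/100) = 217.1200 m^3/s


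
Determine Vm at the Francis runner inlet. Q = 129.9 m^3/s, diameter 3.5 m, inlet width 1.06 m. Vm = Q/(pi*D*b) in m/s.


Vm = 129.9 / (pi * 3.5 * 1.06) = 11.1451 m/s


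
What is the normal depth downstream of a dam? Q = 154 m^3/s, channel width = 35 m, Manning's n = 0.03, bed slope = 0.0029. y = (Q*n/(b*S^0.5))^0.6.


y = (154 * 0.03 / (35 * 0.0029^0.5))^0.6 = 1.7125 m


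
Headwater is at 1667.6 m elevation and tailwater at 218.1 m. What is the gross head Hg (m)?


Hg = 1667.6 - 218.1 = 1449.5000 m


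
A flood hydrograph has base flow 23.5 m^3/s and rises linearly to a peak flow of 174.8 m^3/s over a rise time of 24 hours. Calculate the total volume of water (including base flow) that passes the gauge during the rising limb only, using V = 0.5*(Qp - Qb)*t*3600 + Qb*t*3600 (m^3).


V = 0.5*(174.8 - 23.5)*24*3600 + 23.5*24*3600 = 8.5666e+06 m^3


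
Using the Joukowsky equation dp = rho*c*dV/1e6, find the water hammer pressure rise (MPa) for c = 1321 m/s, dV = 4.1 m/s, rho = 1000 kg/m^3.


dp = 1000 * 1321 * 4.1 / 1e6 = 5.4161 MPa


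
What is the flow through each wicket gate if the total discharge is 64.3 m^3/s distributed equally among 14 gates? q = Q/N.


q = 64.3 / 14 = 4.5929 m^3/s


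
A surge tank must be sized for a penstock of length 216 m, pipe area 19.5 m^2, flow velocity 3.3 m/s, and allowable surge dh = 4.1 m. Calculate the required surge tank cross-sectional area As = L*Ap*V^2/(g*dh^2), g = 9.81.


As = 216 * 19.5 * 3.3^2 / (9.81 * 4.1^2) = 278.1503 m^2


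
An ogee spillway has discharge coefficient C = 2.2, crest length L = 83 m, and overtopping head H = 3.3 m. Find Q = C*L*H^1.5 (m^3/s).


Q = 2.2 * 83 * 3.3^1.5 = 1094.6409 m^3/s


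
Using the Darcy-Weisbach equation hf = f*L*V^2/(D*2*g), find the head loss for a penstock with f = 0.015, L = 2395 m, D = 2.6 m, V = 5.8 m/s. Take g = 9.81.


hf = 0.015 * 2395 * 5.8^2 / (2.6 * 2 * 9.81) = 23.6908 m


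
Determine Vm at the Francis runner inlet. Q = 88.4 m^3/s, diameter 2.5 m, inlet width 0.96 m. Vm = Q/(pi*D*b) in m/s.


Vm = 88.4 / (pi * 2.5 * 0.96) = 11.7244 m/s


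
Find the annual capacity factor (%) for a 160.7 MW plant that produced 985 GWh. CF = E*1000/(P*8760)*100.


CF = 985 * 1000 / (160.7 * 8760) * 100 = 69.9707 %


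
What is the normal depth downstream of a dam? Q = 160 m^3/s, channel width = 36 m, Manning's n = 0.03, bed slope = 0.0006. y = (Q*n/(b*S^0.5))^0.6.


y = (160 * 0.03 / (36 * 0.0006^0.5))^0.6 = 2.7639 m


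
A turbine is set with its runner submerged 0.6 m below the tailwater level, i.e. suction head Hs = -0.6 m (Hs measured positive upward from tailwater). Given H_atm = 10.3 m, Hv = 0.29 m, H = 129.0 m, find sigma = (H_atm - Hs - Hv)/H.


sigma = (10.3 - (-0.6) - 0.29) / 129.0 = 0.0822


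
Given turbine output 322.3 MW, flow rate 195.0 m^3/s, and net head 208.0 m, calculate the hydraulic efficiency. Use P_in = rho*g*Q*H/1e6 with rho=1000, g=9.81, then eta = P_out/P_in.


P_in = 1000 * 9.81 * 195.0 * 208.0 / 1e6 = 397.8936 MW
eta = 322.3 / 397.8936 = 0.8100


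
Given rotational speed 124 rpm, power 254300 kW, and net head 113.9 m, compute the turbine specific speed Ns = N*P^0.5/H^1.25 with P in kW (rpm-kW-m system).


Ns = 124 * 254300^0.5 / 113.9^1.25 = 168.0507


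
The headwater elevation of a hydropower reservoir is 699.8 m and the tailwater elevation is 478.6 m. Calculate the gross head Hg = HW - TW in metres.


Hg = 699.8 - 478.6 = 221.2000 m


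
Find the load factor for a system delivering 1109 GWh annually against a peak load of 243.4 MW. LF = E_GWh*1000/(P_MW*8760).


LF = 1109 * 1000 / (243.4 * 8760) = 0.5201


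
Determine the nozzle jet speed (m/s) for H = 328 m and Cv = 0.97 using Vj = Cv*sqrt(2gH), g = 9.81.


Vj = 0.97 * sqrt(2*9.81*328) = 77.8141 m/s


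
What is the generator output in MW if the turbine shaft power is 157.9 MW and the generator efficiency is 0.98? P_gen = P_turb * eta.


P_gen = 157.9 * 0.98 = 154.7420 MW


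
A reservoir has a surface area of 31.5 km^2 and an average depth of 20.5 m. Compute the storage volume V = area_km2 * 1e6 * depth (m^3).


V = 31.5 * 1e6 * 20.5 = 6.4575e+08 m^3


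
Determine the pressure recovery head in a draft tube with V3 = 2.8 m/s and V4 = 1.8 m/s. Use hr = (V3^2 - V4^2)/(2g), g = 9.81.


hr = (2.8^2 - 1.8^2) / (2*9.81) = 0.2345 m


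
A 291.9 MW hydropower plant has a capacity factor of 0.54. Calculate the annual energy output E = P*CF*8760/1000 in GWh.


E = 291.9 * 0.54 * 8760 / 1000 = 1380.8038 GWh


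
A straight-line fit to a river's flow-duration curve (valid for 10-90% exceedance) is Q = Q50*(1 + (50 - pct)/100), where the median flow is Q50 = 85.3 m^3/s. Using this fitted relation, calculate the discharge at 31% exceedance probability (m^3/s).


Q = 85.3 * (1 + (50 - 31)/100) = 101.5070 m^3/s


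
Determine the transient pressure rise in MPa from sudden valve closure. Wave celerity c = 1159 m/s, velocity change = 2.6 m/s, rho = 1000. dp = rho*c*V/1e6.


dp = 1000 * 1159 * 2.6 / 1e6 = 3.0134 MPa


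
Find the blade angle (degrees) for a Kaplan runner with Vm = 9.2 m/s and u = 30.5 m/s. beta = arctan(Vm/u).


beta = arctan(9.2 / 30.5) = 16.7854 degrees


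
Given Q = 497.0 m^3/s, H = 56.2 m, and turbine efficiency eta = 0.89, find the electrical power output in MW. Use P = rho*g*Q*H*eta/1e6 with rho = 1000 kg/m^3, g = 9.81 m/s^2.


P = 1000 * 9.81 * 497.0 * 56.2 * 0.89 / 1e6 = 243.8663 MW


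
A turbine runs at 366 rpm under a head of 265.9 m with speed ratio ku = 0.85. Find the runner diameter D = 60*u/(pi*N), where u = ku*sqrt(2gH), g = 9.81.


u = 0.85 * sqrt(2*9.81*265.9) = 61.3942 m/s
D = 60 * 61.3942 / (pi * 366) = 3.2037 m


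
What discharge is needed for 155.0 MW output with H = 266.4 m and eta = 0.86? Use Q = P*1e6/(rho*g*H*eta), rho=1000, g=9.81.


Q = 155.0 * 1e6 / (1000 * 9.81 * 266.4 * 0.86) = 68.9652 m^3/s


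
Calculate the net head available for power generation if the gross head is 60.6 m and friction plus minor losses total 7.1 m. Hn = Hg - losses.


Hn = 60.6 - 7.1 = 53.5000 m


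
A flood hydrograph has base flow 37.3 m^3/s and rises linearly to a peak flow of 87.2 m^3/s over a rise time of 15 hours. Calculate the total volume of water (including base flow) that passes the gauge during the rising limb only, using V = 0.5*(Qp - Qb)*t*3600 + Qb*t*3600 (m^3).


V = 0.5*(87.2 - 37.3)*15*3600 + 37.3*15*3600 = 3.3615e+06 m^3


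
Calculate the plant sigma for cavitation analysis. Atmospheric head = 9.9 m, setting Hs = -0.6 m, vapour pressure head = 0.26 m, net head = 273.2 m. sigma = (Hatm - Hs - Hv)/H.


sigma = (9.9 - (-0.6) - 0.26) / 273.2 = 0.0375


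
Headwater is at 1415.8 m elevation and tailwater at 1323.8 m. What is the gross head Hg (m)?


Hg = 1415.8 - 1323.8 = 92.0000 m


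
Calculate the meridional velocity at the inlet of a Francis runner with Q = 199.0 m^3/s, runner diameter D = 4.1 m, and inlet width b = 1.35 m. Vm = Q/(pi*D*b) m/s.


Vm = 199.0 / (pi * 4.1 * 1.35) = 11.4442 m/s


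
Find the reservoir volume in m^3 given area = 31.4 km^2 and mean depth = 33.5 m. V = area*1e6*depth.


V = 31.4 * 1e6 * 33.5 = 1.0519e+09 m^3


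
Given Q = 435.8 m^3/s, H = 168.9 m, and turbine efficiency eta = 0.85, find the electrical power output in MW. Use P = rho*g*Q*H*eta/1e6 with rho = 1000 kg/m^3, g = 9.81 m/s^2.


P = 1000 * 9.81 * 435.8 * 168.9 * 0.85 / 1e6 = 613.7688 MW


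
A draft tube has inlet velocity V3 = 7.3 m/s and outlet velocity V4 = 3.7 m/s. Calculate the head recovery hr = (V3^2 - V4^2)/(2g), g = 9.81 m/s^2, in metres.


hr = (7.3^2 - 3.7^2) / (2*9.81) = 2.0183 m


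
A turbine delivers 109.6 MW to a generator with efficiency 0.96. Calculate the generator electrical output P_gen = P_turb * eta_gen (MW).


P_gen = 109.6 * 0.96 = 105.2160 MW


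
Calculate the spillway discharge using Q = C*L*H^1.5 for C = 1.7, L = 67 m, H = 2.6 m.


Q = 1.7 * 67 * 2.6^1.5 = 477.5114 m^3/s


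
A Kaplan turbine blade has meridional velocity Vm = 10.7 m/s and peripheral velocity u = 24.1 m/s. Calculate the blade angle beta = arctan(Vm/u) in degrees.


beta = arctan(10.7 / 24.1) = 23.9404 degrees


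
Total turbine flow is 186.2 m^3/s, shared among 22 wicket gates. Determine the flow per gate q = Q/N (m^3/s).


q = 186.2 / 22 = 8.4636 m^3/s


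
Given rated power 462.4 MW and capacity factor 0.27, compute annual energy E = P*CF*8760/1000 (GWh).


E = 462.4 * 0.27 * 8760 / 1000 = 1093.6685 GWh


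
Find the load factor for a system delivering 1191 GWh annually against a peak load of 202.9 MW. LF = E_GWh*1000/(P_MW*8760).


LF = 1191 * 1000 / (202.9 * 8760) = 0.6701


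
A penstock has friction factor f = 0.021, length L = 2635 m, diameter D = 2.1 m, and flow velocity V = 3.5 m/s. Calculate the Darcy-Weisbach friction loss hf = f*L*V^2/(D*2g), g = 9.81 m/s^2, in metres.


hf = 0.021 * 2635 * 3.5^2 / (2.1 * 2 * 9.81) = 16.4520 m


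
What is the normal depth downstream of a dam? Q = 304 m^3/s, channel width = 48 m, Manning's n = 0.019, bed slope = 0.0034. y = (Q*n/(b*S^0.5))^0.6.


y = (304 * 0.019 / (48 * 0.0034^0.5))^0.6 = 1.5445 m


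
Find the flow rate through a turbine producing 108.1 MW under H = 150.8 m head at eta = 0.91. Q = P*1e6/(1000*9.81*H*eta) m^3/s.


Q = 108.1 * 1e6 / (1000 * 9.81 * 150.8 * 0.91) = 80.2997 m^3/s


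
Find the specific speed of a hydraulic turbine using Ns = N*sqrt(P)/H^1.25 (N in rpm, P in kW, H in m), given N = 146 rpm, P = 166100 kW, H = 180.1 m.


Ns = 146 * 166100^0.5 / 180.1^1.25 = 90.1873


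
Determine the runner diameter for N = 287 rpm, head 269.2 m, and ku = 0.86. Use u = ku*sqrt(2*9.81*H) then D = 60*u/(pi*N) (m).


u = 0.86 * sqrt(2*9.81*269.2) = 62.5008 m/s
D = 60 * 62.5008 / (pi * 287) = 4.1592 m


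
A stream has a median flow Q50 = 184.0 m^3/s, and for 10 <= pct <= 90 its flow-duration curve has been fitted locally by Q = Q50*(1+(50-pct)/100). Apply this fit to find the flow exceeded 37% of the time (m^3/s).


Q = 184.0 * (1 + (50 - 37)/100) = 207.9200 m^3/s


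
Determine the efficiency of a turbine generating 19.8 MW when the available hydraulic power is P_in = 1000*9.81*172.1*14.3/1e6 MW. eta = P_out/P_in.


P_in = 1000 * 9.81 * 172.1 * 14.3 / 1e6 = 24.1427 MW
eta = 19.8 / 24.1427 = 0.8201


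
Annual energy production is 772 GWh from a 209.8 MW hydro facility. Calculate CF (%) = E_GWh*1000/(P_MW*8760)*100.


CF = 772 * 1000 / (209.8 * 8760) * 100 = 42.0057 %


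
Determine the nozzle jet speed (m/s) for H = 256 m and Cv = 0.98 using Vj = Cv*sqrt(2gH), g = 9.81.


Vj = 0.98 * sqrt(2*9.81*256) = 69.4537 m/s


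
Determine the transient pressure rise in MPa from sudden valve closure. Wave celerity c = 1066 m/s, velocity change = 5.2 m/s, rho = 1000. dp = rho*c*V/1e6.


dp = 1000 * 1066 * 5.2 / 1e6 = 5.5432 MPa


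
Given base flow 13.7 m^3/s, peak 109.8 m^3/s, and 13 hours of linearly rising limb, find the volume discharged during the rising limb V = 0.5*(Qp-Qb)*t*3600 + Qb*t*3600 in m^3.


V = 0.5*(109.8 - 13.7)*13*3600 + 13.7*13*3600 = 2.8899e+06 m^3


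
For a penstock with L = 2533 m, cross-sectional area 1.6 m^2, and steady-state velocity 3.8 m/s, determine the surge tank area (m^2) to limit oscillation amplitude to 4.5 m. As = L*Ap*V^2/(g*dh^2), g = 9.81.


As = 2533 * 1.6 * 3.8^2 / (9.81 * 4.5^2) = 294.5970 m^2


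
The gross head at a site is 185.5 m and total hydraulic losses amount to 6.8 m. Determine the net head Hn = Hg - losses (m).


Hn = 185.5 - 6.8 = 178.7000 m


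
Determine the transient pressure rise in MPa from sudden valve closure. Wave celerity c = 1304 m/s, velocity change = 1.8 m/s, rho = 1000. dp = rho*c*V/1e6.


dp = 1000 * 1304 * 1.8 / 1e6 = 2.3472 MPa


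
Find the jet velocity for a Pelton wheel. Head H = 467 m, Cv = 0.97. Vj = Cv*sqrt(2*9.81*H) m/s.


Vj = 0.97 * sqrt(2*9.81*467) = 92.8495 m/s


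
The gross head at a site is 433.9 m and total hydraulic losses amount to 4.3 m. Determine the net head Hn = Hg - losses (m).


Hn = 433.9 - 4.3 = 429.6000 m


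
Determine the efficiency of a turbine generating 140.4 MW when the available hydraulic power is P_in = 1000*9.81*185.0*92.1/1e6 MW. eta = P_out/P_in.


P_in = 1000 * 9.81 * 185.0 * 92.1 / 1e6 = 167.1477 MW
eta = 140.4 / 167.1477 = 0.8400


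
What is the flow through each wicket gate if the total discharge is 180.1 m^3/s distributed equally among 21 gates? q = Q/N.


q = 180.1 / 21 = 8.5762 m^3/s


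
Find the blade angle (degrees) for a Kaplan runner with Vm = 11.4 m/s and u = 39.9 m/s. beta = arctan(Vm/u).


beta = arctan(11.4 / 39.9) = 15.9454 degrees


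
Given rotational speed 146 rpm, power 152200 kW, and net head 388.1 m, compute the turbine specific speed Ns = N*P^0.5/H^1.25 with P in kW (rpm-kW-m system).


Ns = 146 * 152200^0.5 / 388.1^1.25 = 33.0659


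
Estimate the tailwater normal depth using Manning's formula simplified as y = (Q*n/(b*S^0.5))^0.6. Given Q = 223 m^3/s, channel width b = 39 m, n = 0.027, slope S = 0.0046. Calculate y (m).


y = (223 * 0.027 / (39 * 0.0046^0.5))^0.6 = 1.6381 m


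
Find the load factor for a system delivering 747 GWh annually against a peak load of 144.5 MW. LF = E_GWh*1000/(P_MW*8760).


LF = 747 * 1000 / (144.5 * 8760) = 0.5901


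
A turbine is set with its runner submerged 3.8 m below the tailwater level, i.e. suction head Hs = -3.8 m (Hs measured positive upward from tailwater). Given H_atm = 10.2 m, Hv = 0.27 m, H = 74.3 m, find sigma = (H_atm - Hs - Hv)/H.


sigma = (10.2 - (-3.8) - 0.27) / 74.3 = 0.1848


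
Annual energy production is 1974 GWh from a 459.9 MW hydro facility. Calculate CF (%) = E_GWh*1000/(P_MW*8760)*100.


CF = 1974 * 1000 / (459.9 * 8760) * 100 = 48.9981 %


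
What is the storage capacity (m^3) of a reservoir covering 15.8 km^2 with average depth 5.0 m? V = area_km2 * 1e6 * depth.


V = 15.8 * 1e6 * 5.0 = 7.9000e+07 m^3


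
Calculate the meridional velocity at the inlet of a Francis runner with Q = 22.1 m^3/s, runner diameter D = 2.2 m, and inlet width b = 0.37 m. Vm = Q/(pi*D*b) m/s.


Vm = 22.1 / (pi * 2.2 * 0.37) = 8.6421 m/s


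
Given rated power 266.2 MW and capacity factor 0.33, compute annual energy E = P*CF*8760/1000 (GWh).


E = 266.2 * 0.33 * 8760 / 1000 = 769.5310 GWh


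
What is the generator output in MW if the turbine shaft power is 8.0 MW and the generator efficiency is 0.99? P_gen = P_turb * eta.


P_gen = 8.0 * 0.99 = 7.9200 MW


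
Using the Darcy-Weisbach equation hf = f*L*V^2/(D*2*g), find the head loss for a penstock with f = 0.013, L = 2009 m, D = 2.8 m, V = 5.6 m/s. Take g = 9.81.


hf = 0.013 * 2009 * 5.6^2 / (2.8 * 2 * 9.81) = 14.9088 m


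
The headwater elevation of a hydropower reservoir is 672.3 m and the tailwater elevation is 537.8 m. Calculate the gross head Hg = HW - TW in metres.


Hg = 672.3 - 537.8 = 134.5000 m


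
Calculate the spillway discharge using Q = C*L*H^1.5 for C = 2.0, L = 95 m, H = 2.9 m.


Q = 2.0 * 95 * 2.9^1.5 = 938.3192 m^3/s


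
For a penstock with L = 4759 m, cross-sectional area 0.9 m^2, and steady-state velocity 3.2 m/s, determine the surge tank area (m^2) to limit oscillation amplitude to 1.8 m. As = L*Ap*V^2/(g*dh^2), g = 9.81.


As = 4759 * 0.9 * 3.2^2 / (9.81 * 1.8^2) = 1379.8890 m^2


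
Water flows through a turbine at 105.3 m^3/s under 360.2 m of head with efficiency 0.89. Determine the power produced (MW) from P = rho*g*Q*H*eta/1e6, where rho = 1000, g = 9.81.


P = 1000 * 9.81 * 105.3 * 360.2 * 0.89 / 1e6 = 331.1548 MW


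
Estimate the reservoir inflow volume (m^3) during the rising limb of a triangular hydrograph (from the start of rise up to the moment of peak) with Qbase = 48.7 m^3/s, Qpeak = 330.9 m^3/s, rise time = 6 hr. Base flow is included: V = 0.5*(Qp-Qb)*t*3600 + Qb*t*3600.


V = 0.5*(330.9 - 48.7)*6*3600 + 48.7*6*3600 = 4.0997e+06 m^3


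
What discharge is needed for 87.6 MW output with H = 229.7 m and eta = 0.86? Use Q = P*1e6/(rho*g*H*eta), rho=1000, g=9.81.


Q = 87.6 * 1e6 / (1000 * 9.81 * 229.7 * 0.86) = 45.2039 m^3/s


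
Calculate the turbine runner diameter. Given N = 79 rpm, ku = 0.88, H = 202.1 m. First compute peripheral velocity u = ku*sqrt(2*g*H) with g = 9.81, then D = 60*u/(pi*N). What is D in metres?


u = 0.88 * sqrt(2*9.81*202.1) = 55.4135 m/s
D = 60 * 55.4135 / (pi * 79) = 13.3964 m


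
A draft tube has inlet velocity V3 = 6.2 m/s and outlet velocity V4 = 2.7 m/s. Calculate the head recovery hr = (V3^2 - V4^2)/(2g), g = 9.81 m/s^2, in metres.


hr = (6.2^2 - 2.7^2) / (2*9.81) = 1.5877 m


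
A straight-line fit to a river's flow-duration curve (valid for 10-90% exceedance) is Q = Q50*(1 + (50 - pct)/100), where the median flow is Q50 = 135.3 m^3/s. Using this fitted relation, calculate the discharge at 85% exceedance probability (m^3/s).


Q = 135.3 * (1 + (50 - 85)/100) = 87.9450 m^3/s


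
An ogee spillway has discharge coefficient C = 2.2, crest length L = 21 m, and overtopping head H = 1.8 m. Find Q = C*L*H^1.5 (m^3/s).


Q = 2.2 * 21 * 1.8^1.5 = 111.5708 m^3/s


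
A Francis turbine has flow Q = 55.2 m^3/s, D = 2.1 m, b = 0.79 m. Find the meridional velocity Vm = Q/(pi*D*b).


Vm = 55.2 / (pi * 2.1 * 0.79) = 10.5911 m/s


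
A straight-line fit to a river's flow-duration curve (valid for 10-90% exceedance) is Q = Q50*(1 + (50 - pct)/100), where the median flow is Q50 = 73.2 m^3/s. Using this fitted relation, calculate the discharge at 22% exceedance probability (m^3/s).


Q = 73.2 * (1 + (50 - 22)/100) = 93.6960 m^3/s


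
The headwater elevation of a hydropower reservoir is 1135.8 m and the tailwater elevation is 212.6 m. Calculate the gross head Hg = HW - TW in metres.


Hg = 1135.8 - 212.6 = 923.2000 m


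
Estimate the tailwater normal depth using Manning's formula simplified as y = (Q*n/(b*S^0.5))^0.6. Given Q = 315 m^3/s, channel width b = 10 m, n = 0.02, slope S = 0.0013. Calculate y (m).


y = (315 * 0.02 / (10 * 0.0013^0.5))^0.6 = 5.5644 m


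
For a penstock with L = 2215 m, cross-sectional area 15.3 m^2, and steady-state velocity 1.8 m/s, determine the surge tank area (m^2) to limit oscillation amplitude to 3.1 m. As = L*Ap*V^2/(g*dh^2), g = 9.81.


As = 2215 * 15.3 * 1.8^2 / (9.81 * 3.1^2) = 1164.7099 m^2


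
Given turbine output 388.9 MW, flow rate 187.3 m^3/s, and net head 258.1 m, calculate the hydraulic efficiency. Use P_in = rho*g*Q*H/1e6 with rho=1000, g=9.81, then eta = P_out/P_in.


P_in = 1000 * 9.81 * 187.3 * 258.1 / 1e6 = 474.2363 MW
eta = 388.9 / 474.2363 = 0.8201


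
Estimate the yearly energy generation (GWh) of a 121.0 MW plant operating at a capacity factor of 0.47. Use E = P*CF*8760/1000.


E = 121.0 * 0.47 * 8760 / 1000 = 498.1812 GWh


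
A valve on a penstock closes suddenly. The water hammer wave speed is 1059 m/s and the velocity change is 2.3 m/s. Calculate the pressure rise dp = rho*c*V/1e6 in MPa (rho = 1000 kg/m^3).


dp = 1000 * 1059 * 2.3 / 1e6 = 2.4357 MPa


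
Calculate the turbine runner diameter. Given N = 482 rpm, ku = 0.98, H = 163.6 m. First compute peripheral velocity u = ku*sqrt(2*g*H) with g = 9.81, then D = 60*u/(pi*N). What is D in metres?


u = 0.98 * sqrt(2*9.81*163.6) = 55.5223 m/s
D = 60 * 55.5223 / (pi * 482) = 2.2000 m


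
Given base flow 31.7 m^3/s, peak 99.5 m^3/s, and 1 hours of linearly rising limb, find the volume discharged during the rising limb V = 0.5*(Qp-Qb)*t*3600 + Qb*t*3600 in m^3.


V = 0.5*(99.5 - 31.7)*1*3600 + 31.7*1*3600 = 236160.0000 m^3


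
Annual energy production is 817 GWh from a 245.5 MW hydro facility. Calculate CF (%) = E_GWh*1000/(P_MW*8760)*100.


CF = 817 * 1000 / (245.5 * 8760) * 100 = 37.9898 %


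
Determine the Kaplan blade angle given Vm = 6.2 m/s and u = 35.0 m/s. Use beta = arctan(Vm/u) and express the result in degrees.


beta = arctan(6.2 / 35.0) = 10.0453 degrees


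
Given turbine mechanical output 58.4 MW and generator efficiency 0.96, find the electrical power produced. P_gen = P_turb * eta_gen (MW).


P_gen = 58.4 * 0.96 = 56.0640 MW


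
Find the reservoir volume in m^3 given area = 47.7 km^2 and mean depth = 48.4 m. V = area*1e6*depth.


V = 47.7 * 1e6 * 48.4 = 2.3087e+09 m^3


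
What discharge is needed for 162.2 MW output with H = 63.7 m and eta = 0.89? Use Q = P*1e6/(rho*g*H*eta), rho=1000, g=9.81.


Q = 162.2 * 1e6 / (1000 * 9.81 * 63.7 * 0.89) = 291.6436 m^3/s


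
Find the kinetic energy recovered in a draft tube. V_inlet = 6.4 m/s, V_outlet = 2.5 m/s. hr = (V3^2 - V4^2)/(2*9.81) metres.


hr = (6.4^2 - 2.5^2) / (2*9.81) = 1.7691 m


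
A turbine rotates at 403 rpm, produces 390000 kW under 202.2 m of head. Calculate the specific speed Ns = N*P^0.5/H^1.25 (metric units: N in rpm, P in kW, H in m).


Ns = 403 * 390000^0.5 / 202.2^1.25 = 330.0737


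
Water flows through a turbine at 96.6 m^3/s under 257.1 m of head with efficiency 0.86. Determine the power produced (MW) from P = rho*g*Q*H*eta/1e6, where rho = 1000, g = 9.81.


P = 1000 * 9.81 * 96.6 * 257.1 * 0.86 / 1e6 = 209.5302 MW


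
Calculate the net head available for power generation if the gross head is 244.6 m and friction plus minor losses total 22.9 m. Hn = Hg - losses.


Hn = 244.6 - 22.9 = 221.7000 m


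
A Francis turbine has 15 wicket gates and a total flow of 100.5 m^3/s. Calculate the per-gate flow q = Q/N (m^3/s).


q = 100.5 / 15 = 6.7000 m^3/s


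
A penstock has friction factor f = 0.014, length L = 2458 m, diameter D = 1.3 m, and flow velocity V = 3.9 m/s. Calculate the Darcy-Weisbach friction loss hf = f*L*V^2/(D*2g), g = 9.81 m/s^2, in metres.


hf = 0.014 * 2458 * 3.9^2 / (1.3 * 2 * 9.81) = 20.5209 m


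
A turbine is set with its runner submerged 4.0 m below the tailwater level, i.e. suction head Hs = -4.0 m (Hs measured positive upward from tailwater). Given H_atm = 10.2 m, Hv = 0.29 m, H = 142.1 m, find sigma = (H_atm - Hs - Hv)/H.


sigma = (10.2 - (-4.0) - 0.29) / 142.1 = 0.0979


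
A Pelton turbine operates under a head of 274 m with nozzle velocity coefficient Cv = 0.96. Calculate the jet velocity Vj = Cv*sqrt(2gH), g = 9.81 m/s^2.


Vj = 0.96 * sqrt(2*9.81*274) = 70.3876 m/s


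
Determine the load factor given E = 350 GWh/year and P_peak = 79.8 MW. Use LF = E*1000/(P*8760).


LF = 350 * 1000 / (79.8 * 8760) = 0.5007


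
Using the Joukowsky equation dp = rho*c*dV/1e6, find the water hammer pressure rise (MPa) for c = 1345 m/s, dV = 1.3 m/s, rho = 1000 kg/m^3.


dp = 1000 * 1345 * 1.3 / 1e6 = 1.7485 MPa


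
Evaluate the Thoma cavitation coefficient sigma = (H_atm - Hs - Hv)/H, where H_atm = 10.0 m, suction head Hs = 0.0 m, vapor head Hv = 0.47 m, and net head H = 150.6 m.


sigma = (10.0 - 0.0 - 0.47) / 150.6 = 0.0633


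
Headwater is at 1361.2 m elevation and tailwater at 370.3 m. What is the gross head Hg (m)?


Hg = 1361.2 - 370.3 = 990.9000 m


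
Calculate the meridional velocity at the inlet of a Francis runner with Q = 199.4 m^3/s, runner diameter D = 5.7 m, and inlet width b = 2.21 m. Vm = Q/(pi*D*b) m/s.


Vm = 199.4 / (pi * 5.7 * 2.21) = 5.0386 m/s


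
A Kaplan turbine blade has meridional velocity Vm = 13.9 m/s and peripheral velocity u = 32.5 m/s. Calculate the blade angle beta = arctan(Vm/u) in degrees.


beta = arctan(13.9 / 32.5) = 23.1560 degrees


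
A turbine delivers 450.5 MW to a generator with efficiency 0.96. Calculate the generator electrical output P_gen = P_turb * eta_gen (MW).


P_gen = 450.5 * 0.96 = 432.4800 MW


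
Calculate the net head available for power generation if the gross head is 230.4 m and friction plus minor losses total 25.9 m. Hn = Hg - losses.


Hn = 230.4 - 25.9 = 204.5000 m


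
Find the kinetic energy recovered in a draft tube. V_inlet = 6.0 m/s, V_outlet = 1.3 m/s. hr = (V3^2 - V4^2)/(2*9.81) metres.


hr = (6.0^2 - 1.3^2) / (2*9.81) = 1.7487 m


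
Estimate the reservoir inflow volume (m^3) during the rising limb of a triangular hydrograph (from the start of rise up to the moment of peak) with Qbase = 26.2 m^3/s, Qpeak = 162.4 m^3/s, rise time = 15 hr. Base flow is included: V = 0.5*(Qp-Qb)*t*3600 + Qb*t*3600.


V = 0.5*(162.4 - 26.2)*15*3600 + 26.2*15*3600 = 5.0922e+06 m^3


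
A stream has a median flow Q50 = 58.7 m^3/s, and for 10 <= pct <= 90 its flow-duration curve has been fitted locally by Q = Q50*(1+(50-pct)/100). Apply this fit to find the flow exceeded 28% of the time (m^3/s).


Q = 58.7 * (1 + (50 - 28)/100) = 71.6140 m^3/s


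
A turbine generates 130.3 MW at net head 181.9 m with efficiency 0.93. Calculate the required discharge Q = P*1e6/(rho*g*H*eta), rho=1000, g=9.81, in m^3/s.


Q = 130.3 * 1e6 / (1000 * 9.81 * 181.9 * 0.93) = 78.5163 m^3/s


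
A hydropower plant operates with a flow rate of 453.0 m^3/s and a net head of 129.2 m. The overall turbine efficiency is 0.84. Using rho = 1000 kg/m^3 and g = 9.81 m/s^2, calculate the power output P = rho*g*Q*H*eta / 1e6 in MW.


P = 1000 * 9.81 * 453.0 * 129.2 * 0.84 / 1e6 = 482.2908 MW


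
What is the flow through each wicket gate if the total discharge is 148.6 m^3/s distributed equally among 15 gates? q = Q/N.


q = 148.6 / 15 = 9.9067 m^3/s


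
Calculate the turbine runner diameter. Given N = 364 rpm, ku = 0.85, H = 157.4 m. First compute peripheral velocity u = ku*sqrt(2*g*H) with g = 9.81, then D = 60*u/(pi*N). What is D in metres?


u = 0.85 * sqrt(2*9.81*157.4) = 47.2357 m/s
D = 60 * 47.2357 / (pi * 364) = 2.4784 m


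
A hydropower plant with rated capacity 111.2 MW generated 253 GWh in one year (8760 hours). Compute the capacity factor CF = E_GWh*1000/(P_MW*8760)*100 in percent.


CF = 253 * 1000 / (111.2 * 8760) * 100 = 25.9724 %


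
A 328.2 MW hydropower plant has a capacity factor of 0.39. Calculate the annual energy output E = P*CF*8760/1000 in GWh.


E = 328.2 * 0.39 * 8760 / 1000 = 1121.2625 GWh


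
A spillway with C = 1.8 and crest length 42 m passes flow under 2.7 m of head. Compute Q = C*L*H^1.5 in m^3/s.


Q = 1.8 * 42 * 2.7^1.5 = 335.4034 m^3/s


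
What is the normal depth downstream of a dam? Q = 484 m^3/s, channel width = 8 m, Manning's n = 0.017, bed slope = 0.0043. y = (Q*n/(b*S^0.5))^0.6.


y = (484 * 0.017 / (8 * 0.0043^0.5))^0.6 = 5.2153 m


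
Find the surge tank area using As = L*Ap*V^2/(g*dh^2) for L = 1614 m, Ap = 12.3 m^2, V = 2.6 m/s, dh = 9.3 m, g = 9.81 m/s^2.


As = 1614 * 12.3 * 2.6^2 / (9.81 * 9.3^2) = 158.1687 m^2


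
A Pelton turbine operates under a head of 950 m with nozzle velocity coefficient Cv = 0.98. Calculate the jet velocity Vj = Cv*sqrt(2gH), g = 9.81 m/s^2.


Vj = 0.98 * sqrt(2*9.81*950) = 133.7942 m/s


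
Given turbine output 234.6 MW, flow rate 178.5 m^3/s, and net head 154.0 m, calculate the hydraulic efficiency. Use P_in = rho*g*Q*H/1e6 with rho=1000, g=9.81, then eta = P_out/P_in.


P_in = 1000 * 9.81 * 178.5 * 154.0 / 1e6 = 269.6671 MW
eta = 234.6 / 269.6671 = 0.8700


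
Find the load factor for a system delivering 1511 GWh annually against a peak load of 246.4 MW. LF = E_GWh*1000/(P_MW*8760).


LF = 1511 * 1000 / (246.4 * 8760) = 0.7000


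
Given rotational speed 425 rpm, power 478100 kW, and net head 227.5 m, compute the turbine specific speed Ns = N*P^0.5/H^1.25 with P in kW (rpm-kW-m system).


Ns = 425 * 478100^0.5 / 227.5^1.25 = 332.5995


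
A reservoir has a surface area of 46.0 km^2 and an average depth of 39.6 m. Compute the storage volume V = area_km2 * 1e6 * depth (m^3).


V = 46.0 * 1e6 * 39.6 = 1.8216e+09 m^3


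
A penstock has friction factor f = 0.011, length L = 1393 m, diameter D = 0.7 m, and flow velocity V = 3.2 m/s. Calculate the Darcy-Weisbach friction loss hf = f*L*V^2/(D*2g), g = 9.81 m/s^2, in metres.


hf = 0.011 * 1393 * 3.2^2 / (0.7 * 2 * 9.81) = 11.4248 m


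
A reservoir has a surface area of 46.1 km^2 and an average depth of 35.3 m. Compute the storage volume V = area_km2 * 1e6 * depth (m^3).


V = 46.1 * 1e6 * 35.3 = 1.6273e+09 m^3


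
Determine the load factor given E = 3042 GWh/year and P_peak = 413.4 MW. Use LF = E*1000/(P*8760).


LF = 3042 * 1000 / (413.4 * 8760) = 0.8400


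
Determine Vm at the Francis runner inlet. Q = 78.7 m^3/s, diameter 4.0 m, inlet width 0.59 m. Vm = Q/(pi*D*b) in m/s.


Vm = 78.7 / (pi * 4.0 * 0.59) = 10.6148 m/s


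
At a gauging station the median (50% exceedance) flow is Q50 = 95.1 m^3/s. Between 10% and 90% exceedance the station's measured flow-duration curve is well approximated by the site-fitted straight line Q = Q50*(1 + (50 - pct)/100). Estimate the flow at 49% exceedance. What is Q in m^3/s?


Q = 95.1 * (1 + (50 - 49)/100) = 96.0510 m^3/s


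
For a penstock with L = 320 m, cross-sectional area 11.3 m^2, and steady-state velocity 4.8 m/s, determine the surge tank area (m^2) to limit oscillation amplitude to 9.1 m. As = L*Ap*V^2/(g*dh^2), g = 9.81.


As = 320 * 11.3 * 4.8^2 / (9.81 * 9.1^2) = 102.5555 m^2


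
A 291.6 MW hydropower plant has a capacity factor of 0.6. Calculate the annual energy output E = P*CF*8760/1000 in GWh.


E = 291.6 * 0.6 * 8760 / 1000 = 1532.6496 GWh


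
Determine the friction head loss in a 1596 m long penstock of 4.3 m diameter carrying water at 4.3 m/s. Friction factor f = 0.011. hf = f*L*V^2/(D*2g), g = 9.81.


hf = 0.011 * 1596 * 4.3^2 / (4.3 * 2 * 9.81) = 3.8476 m


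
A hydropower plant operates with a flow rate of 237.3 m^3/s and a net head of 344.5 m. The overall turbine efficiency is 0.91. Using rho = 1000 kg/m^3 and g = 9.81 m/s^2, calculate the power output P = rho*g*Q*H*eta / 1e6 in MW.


P = 1000 * 9.81 * 237.3 * 344.5 * 0.91 / 1e6 = 729.7891 MW


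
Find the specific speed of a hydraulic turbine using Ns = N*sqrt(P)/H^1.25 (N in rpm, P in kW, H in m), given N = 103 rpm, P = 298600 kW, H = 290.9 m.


Ns = 103 * 298600^0.5 / 290.9^1.25 = 46.8492


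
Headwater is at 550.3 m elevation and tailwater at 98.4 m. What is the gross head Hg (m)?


Hg = 550.3 - 98.4 = 451.9000 m


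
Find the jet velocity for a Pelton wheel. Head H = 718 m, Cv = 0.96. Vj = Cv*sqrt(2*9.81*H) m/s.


Vj = 0.96 * sqrt(2*9.81*718) = 113.9418 m/s


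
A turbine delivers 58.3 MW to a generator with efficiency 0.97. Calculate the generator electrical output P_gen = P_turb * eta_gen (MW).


P_gen = 58.3 * 0.97 = 56.5510 MW


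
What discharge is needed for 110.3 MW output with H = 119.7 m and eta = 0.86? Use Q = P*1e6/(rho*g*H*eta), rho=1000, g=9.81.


Q = 110.3 * 1e6 / (1000 * 9.81 * 119.7 * 0.86) = 109.2230 m^3/s


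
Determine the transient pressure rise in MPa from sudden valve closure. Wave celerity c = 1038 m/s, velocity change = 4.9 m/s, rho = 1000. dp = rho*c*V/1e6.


dp = 1000 * 1038 * 4.9 / 1e6 = 5.0862 MPa


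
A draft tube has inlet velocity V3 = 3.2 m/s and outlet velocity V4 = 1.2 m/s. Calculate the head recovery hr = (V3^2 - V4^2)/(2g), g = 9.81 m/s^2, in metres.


hr = (3.2^2 - 1.2^2) / (2*9.81) = 0.4485 m


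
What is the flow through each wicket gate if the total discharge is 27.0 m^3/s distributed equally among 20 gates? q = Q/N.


q = 27.0 / 20 = 1.3500 m^3/s


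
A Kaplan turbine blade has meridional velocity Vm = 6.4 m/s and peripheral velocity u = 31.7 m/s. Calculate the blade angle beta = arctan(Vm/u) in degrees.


beta = arctan(6.4 / 31.7) = 11.4142 degrees


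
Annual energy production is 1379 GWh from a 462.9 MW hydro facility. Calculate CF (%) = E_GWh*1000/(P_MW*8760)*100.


CF = 1379 * 1000 / (462.9 * 8760) * 100 = 34.0074 %


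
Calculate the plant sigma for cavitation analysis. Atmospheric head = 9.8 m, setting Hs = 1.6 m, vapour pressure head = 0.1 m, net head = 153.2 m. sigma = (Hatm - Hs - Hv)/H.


sigma = (9.8 - 1.6 - 0.1) / 153.2 = 0.0529


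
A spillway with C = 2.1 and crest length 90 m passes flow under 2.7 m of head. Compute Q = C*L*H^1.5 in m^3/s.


Q = 2.1 * 90 * 2.7^1.5 = 838.5085 m^3/s


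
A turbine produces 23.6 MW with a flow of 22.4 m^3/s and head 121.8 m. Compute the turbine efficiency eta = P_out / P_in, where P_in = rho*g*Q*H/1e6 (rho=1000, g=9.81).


P_in = 1000 * 9.81 * 22.4 * 121.8 / 1e6 = 26.7648 MW
eta = 23.6 / 26.7648 = 0.8818


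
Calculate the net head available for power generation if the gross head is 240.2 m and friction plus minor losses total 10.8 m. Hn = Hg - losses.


Hn = 240.2 - 10.8 = 229.4000 m


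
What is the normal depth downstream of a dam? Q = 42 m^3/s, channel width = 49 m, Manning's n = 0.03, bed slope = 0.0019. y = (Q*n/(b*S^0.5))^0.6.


y = (42 * 0.03 / (49 * 0.0019^0.5))^0.6 = 0.7286 m


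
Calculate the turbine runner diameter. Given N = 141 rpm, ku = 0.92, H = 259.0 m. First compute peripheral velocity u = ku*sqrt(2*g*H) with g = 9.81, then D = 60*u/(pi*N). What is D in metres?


u = 0.92 * sqrt(2*9.81*259.0) = 65.5824 m/s
D = 60 * 65.5824 / (pi * 141) = 8.8832 m


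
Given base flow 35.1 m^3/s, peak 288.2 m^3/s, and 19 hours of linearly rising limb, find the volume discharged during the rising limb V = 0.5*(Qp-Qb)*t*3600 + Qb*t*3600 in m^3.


V = 0.5*(288.2 - 35.1)*19*3600 + 35.1*19*3600 = 1.1057e+07 m^3


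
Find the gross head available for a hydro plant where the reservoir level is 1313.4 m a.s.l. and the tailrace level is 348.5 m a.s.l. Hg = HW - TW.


Hg = 1313.4 - 348.5 = 964.9000 m


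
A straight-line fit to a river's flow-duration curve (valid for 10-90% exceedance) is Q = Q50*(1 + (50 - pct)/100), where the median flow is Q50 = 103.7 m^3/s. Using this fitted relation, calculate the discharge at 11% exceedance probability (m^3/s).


Q = 103.7 * (1 + (50 - 11)/100) = 144.1430 m^3/s


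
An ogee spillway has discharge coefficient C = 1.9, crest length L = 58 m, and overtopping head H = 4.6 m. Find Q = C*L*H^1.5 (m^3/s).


Q = 1.9 * 58 * 4.6^1.5 = 1087.2223 m^3/s


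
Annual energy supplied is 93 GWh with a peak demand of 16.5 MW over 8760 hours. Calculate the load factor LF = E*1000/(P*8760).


LF = 93 * 1000 / (16.5 * 8760) = 0.6434


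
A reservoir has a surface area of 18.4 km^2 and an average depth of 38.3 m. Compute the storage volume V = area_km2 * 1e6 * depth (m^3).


V = 18.4 * 1e6 * 38.3 = 7.0472e+08 m^3


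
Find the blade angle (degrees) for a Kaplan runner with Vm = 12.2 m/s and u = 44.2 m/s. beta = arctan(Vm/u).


beta = arctan(12.2 / 44.2) = 15.4305 degrees


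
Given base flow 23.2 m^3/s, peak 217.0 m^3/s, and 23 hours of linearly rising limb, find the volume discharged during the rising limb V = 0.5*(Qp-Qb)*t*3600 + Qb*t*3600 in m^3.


V = 0.5*(217.0 - 23.2)*23*3600 + 23.2*23*3600 = 9.9443e+06 m^3


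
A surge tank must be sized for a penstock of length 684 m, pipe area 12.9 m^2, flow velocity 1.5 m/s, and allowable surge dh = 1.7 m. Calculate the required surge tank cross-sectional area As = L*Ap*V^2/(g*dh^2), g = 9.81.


As = 684 * 12.9 * 1.5^2 / (9.81 * 1.7^2) = 700.2635 m^2


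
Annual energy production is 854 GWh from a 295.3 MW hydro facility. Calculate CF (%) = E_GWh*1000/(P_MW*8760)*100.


CF = 854 * 1000 / (295.3 * 8760) * 100 = 33.0134 %


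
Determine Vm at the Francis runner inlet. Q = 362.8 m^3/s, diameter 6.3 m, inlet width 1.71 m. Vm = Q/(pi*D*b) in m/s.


Vm = 362.8 / (pi * 6.3 * 1.71) = 10.7197 m/s


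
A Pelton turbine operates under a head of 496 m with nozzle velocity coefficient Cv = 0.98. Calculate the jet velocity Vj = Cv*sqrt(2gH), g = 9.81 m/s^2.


Vj = 0.98 * sqrt(2*9.81*496) = 96.6755 m/s


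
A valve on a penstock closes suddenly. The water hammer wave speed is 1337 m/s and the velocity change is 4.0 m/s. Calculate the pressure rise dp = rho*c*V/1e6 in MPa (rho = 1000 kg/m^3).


dp = 1000 * 1337 * 4.0 / 1e6 = 5.3480 MPa


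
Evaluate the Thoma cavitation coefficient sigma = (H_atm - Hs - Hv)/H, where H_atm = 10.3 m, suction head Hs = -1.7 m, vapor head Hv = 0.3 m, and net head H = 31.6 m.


sigma = (10.3 - (-1.7) - 0.3) / 31.6 = 0.3703


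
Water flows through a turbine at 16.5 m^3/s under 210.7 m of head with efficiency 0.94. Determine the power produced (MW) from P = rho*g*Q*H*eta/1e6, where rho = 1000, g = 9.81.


P = 1000 * 9.81 * 16.5 * 210.7 * 0.94 / 1e6 = 32.0587 MW
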